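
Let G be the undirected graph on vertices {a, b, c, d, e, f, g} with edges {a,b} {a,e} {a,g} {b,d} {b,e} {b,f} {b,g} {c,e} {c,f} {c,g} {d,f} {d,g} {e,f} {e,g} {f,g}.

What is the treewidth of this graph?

3

A width-3 tree decomposition is:
Bags: B1 = {b, e, f, g}  B2 = {a, b, e, g}  B3 = {b, d, f, g}  B4 = {c, e, f, g}
Tree: B1–B2, B1–B3, B1–B4
Each bag holds 4 vertices, so the decomposition has width 3, which upper-bounds the treewidth. For the lower bound, the 4 vertices {a, b, e, g} are pairwise adjacent, and any tree decomposition puts a clique entirely inside one bag — forcing width ≥ 3. Combining the bounds, tw(G) = 3.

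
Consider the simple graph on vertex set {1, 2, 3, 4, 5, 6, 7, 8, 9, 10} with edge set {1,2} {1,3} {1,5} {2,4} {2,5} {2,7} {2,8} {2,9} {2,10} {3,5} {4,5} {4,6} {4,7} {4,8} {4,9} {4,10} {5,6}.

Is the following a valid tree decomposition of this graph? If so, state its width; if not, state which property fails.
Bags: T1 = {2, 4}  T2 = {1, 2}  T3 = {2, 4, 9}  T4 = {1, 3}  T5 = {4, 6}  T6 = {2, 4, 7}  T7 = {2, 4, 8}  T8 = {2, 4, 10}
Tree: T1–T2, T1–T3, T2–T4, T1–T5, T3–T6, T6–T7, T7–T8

A tree decomposition must satisfy three properties: every vertex lies in some bag; for every edge, both endpoints lie together in some bag; and for every vertex, the bags containing it form a connected subtree. Here vertex 5 appears in no bag, so the decomposition is invalid.

No — vertex 5 appears in no bag.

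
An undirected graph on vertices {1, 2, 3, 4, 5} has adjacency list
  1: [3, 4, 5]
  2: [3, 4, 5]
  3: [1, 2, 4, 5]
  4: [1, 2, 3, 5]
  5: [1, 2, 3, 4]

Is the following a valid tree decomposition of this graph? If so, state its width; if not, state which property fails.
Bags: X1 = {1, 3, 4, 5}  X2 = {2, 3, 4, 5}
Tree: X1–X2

Yes; width 3.

Vertex coverage: the bags together contain {1, 2, 3, 4, 5}, the full vertex set. Edge coverage: each edge of G has both endpoints in at least one bag. Running intersection: for every vertex, the bags containing it form a connected subtree. All three properties hold, so this is a valid tree decomposition of width max|bag| − 1 = 3, and hence tw(G) ≤ 3.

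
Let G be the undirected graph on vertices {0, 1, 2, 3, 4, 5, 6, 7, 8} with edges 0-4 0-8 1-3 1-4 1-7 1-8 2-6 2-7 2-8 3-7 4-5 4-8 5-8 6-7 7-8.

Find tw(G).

A width-2 tree decomposition is:
Bags: B1 = {2, 7, 8}  B2 = {1, 7, 8}  B3 = {1, 3, 7}  B4 = {1, 4, 8}  B5 = {0, 4, 8}  B6 = {2, 6, 7}  B7 = {4, 5, 8}
Tree: B1–B2, B2–B3, B2–B4, B4–B5, B1–B6, B5–B7
Every bag has size at most 3, so the width is 3 − 1 = 2 and tw(G) ≤ 2. Conversely, {2, 7, 8} is a clique of size 3, and the vertices of any clique must share a bag in every tree decomposition; so some bag has ≥ 3 vertices and tw(G) ≥ 2. Combining the bounds, tw(G) = 2.

2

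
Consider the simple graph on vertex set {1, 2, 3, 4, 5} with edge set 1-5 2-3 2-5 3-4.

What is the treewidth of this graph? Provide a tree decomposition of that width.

Treewidth 1.
One optimal decomposition is:
Bags: B1 = {3, 4}  B2 = {2, 3}  B3 = {2, 5}  B4 = {1, 5}
Tree: B1–B2, B2–B3, B3–B4

Every bag has size at most 2, so the width is 2 − 1 = 1 and tw(G) ≤ 1. Any graph with an edge has treewidth ≥ 1, and G has the edge 3–4. Therefore the treewidth is 1.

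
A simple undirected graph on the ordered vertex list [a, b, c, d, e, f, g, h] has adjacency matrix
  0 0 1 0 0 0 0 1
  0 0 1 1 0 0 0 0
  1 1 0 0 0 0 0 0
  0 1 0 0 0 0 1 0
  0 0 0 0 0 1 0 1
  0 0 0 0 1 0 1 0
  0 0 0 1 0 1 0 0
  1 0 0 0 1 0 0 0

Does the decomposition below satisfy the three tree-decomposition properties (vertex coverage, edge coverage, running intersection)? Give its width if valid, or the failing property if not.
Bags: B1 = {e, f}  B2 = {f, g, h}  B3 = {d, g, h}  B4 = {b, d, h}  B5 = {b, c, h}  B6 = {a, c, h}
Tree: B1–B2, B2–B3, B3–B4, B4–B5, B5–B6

No — edge (h,e) lies in no bag.

A tree decomposition must satisfy three properties: every vertex lies in some bag; for every edge, both endpoints lie together in some bag; and for every vertex, the bags containing it form a connected subtree. Here edge (h,e) lies in no bag, so the decomposition is invalid.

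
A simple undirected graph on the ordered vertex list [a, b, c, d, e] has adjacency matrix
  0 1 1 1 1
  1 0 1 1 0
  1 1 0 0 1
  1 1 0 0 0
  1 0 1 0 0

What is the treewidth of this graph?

2

A width-2 tree decomposition is:
Bags: B1 = {a, b, d}  B2 = {a, b, c}  B3 = {a, c, e}
Tree: B1–B2, B2–B3
Every bag has size at most 3, so the width is 3 − 1 = 2 and tw(G) ≤ 2. On the other hand G contains the 3-clique {a, b, d}. A clique must lie in a single bag of any decomposition, so no decomposition can have width below 2. The upper and lower bounds meet at 2, so that is the treewidth.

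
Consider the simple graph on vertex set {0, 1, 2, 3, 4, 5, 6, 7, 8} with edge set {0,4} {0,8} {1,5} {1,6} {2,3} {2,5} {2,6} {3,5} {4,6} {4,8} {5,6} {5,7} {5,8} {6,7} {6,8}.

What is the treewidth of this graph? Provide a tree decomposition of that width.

Treewidth 2.
Bags: B1 = {5, 6, 7}  B2 = {5, 6, 8}  B3 = {2, 5, 6}  B4 = {4, 6, 8}  B5 = {2, 3, 5}  B6 = {1, 5, 6}  B7 = {0, 4, 8}
Tree: B1–B2, B1–B3, B2–B4, B3–B5, B3–B6, B4–B7

Every bag has size at most 3, so the width is 3 − 1 = 2 and tw(G) ≤ 2. Conversely, {0, 4, 8} is a clique of size 3, and the vertices of any clique must share a bag in every tree decomposition; so some bag has ≥ 3 vertices and tw(G) ≥ 2. The upper and lower bounds meet at 2, so that is the treewidth.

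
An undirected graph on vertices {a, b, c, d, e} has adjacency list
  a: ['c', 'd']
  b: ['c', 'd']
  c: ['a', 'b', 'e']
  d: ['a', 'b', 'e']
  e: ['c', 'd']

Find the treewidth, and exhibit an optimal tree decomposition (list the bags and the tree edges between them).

Treewidth 2.
One optimal decomposition is:
Bags: B1 = {c, d, e}  B2 = {a, c, d}  B3 = {b, c, d}
Tree: B1–B2, B2–B3

Every bag has size at most 3, so the width is 3 − 1 = 2 and tw(G) ≤ 2. The edges e–d–a–c–e form a cycle, so G is not a tree and its treewidth is at least 2. Combining the bounds, tw(G) = 2.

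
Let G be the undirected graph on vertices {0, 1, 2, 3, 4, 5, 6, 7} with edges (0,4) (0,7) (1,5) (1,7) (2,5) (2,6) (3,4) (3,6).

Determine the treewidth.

A width-2 tree decomposition is:
Bags: B1 = {0, 1, 7}  B2 = {0, 1, 5}  B3 = {0, 2, 5}  B4 = {0, 2, 6}  B5 = {0, 3, 6}  B6 = {0, 3, 4}
Tree: B1–B2, B2–B3, B3–B4, B4–B5, B5–B6
Each bag holds 3 vertices, so the decomposition has width 2, which upper-bounds the treewidth. The edges 0–7–1–5–2–6–3–4–0 form a cycle, so G is not a tree and its treewidth is at least 2. Therefore the treewidth is 2.

2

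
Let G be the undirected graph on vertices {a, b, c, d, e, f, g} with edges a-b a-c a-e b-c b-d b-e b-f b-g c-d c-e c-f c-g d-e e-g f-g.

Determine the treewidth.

3

A width-3 tree decomposition is:
Bags: B1 = {b, c, d, e}  B2 = {a, b, c, e}  B3 = {b, c, e, g}  B4 = {b, c, f, g}
Tree: B1–B2, B2–B3, B3–B4
Each bag holds 4 vertices, so the decomposition has width 3, which upper-bounds the treewidth. On the other hand G contains the 4-clique {b, c, d, e}. A clique must lie in a single bag of any decomposition, so no decomposition can have width below 3. Combining the bounds, tw(G) = 3.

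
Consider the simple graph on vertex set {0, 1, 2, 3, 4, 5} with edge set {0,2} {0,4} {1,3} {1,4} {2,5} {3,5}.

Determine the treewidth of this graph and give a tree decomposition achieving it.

The largest bag has 3 vertices, giving width 2; this decomposition certifies tw(G) ≤ 2. The edges 4–0–2–5–3–1–4 form a cycle, so G is not a tree and its treewidth is at least 2. Hence tw(G) = 2 exactly.

Treewidth 2.
One optimal decomposition is:
Bags: B1 = {0, 2, 4}  B2 = {2, 4, 5}  B3 = {3, 4, 5}  B4 = {1, 3, 4}
Tree: B1–B2, B2–B3, B3–B4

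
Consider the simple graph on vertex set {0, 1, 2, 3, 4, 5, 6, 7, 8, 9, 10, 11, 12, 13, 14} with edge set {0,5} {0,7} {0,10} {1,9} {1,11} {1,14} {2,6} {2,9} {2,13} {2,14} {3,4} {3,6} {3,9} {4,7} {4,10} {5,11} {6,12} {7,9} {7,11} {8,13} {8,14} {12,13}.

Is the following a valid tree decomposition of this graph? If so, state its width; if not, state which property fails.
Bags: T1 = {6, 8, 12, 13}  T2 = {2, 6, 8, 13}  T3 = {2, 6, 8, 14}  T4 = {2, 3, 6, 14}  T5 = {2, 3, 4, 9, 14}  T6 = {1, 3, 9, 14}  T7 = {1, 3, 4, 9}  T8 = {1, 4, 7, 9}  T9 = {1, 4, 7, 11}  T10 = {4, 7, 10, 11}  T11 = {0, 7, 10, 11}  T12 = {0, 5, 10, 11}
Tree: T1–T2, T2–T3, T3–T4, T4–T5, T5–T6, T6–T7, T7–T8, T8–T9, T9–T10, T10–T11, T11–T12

No — bags containing vertex 4 are not connected in the tree.

A tree decomposition must satisfy three properties: every vertex lies in some bag; for every edge, both endpoints lie together in some bag; and for every vertex, the bags containing it form a connected subtree. Here bags containing vertex 4 are not connected in the tree, so the decomposition is invalid.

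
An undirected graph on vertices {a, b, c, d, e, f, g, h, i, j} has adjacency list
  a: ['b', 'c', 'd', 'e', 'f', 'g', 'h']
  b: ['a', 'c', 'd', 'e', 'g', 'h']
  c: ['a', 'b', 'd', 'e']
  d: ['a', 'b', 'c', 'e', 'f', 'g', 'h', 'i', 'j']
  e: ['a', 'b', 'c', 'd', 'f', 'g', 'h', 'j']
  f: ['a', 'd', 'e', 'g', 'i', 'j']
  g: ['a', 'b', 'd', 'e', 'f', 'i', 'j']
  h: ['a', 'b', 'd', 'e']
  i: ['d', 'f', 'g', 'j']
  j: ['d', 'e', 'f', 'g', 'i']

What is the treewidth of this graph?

4

A width-4 tree decomposition is:
Bags: B1 = {d, e, f, g, j}  B2 = {a, d, e, f, g}  B3 = {a, b, d, e, g}  B4 = {a, b, d, e, h}  B5 = {d, f, g, i, j}  B6 = {a, b, c, d, e}
Tree: B1–B2, B2–B3, B3–B4, B1–B5, B3–B6
The largest bag has 5 vertices, giving width 4; this decomposition certifies tw(G) ≤ 4. For the lower bound, the 5 vertices {d, e, f, g, j} are pairwise adjacent, and any tree decomposition puts a clique entirely inside one bag — forcing width ≥ 4. Combining the bounds, tw(G) = 4.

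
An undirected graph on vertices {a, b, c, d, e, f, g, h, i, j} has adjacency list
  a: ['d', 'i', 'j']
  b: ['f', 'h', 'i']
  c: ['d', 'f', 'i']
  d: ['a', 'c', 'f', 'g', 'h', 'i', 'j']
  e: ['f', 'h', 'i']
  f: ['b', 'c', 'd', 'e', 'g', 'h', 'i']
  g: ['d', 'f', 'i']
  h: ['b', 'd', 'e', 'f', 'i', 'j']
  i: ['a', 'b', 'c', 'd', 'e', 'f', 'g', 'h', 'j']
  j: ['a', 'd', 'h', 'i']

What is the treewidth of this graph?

A width-3 tree decomposition is:
Bags: B1 = {d, f, h, i}  B2 = {c, d, f, i}  B3 = {d, h, i, j}  B4 = {b, f, h, i}  B5 = {d, f, g, i}  B6 = {a, d, i, j}  B7 = {e, f, h, i}
Tree: B1–B2, B1–B3, B1–B4, B1–B5, B3–B6, B1–B7
Each bag holds 4 vertices, so the decomposition has width 3, which upper-bounds the treewidth. On the other hand G contains the 4-clique {a, d, i, j}. A clique must lie in a single bag of any decomposition, so no decomposition can have width below 3. Combining the bounds, tw(G) = 3.

3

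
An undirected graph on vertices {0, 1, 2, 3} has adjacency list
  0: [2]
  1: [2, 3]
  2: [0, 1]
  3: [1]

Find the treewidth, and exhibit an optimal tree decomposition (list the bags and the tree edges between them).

The largest bag has 2 vertices, giving width 1; this decomposition certifies tw(G) ≤ 1. G has an edge, so its treewidth is at least 1. Combining the bounds, tw(G) = 1.

Treewidth 1.
Bags: B1 = {1, 3}  B2 = {1, 2}  B3 = {0, 2}
Tree: B1–B2, B2–B3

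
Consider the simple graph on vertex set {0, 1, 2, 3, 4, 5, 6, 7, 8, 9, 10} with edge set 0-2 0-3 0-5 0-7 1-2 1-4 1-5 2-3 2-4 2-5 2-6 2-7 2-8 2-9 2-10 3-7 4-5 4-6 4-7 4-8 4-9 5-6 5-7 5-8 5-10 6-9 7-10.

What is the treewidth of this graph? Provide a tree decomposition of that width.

Treewidth 3.
One optimal decomposition is:
Bags: B1 = {2, 4, 5, 6}  B2 = {2, 4, 5, 7}  B3 = {2, 4, 5, 8}  B4 = {0, 2, 5, 7}  B5 = {2, 5, 7, 10}  B6 = {0, 2, 3, 7}  B7 = {2, 4, 6, 9}  B8 = {1, 2, 4, 5}
Tree: B1–B2, B2–B3, B2–B4, B4–B5, B4–B6, B1–B7, B3–B8

Each bag holds 4 vertices, so the decomposition has width 3, which upper-bounds the treewidth. On the other hand G contains the 4-clique {2, 4, 6, 9}. A clique must lie in a single bag of any decomposition, so no decomposition can have width below 3. Combining the bounds, tw(G) = 3.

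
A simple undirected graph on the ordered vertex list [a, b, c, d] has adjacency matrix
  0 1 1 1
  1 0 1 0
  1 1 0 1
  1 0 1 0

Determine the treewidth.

2

A width-2 tree decomposition is:
Bags: B1 = {a, b, c}  B2 = {a, c, d}
Tree: B1–B2
Each bag holds 3 vertices, so the decomposition has width 2, which upper-bounds the treewidth. For the lower bound, the 3 vertices {a, c, d} are pairwise adjacent, and any tree decomposition puts a clique entirely inside one bag — forcing width ≥ 2. Hence tw(G) = 2 exactly.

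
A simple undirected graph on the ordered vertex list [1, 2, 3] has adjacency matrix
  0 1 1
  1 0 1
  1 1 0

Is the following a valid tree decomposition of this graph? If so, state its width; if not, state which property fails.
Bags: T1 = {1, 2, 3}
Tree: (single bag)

Yes; width 2.

Every vertex of G appears in some bag (union = {1, 2, 3}); every edge is covered by a bag; and for each vertex v the set of bags containing v is connected in the bag tree. The decomposition is therefore valid. The largest bag has 3 vertices, so the width is 2.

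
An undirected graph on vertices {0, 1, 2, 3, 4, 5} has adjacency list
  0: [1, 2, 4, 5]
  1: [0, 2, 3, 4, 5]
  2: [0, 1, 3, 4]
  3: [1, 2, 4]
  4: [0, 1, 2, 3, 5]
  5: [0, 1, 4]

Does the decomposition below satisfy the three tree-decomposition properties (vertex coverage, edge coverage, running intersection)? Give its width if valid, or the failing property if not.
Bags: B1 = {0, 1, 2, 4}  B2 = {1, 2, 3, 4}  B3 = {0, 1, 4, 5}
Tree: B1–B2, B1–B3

Checking the three conditions: (i) the bags cover all of {0, 1, 2, 3, 4, 5}; (ii) for each edge, some bag contains both endpoints; (iii) the bags containing any fixed vertex form a subtree. All hold, so the decomposition is valid with width 4 − 1 = 3.

Yes; width 3.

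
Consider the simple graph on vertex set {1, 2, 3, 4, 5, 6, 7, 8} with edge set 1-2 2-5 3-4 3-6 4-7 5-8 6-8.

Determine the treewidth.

A width-1 tree decomposition is:
Bags: B1 = {4, 7}  B2 = {3, 4}  B3 = {3, 6}  B4 = {6, 8}  B5 = {5, 8}  B6 = {2, 5}  B7 = {1, 2}
Tree: B1–B2, B2–B3, B3–B4, B4–B5, B5–B6, B6–B7
Each bag holds 2 vertices, so the decomposition has width 1, which upper-bounds the treewidth. Since G has at least one edge (e.g. 7–4), it is not an edgeless graph, so tw(G) ≥ 1. Hence tw(G) = 1 exactly.

1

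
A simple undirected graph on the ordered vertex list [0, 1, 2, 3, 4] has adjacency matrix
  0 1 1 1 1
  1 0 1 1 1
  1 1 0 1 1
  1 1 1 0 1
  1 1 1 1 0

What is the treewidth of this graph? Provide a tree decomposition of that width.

Treewidth 4.
One optimal decomposition is:
Bags: B1 = {0, 1, 2, 3, 4}
Tree: (single bag)

With just one bag of size 5, the width is 5 − 1 = 4, so tw(G) ≤ 4. For the lower bound, the 5 vertices {0, 1, 2, 3, 4} are pairwise adjacent, and any tree decomposition puts a clique entirely inside one bag — forcing width ≥ 4. Combining the bounds, tw(G) = 4.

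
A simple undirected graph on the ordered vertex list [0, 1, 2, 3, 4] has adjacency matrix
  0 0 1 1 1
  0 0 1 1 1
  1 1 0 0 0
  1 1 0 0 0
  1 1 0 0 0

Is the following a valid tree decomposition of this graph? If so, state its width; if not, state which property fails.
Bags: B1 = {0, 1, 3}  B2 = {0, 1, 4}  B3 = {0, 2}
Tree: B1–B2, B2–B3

No — edge (1,2) lies in no bag.

A tree decomposition must satisfy three properties: every vertex lies in some bag; for every edge, both endpoints lie together in some bag; and for every vertex, the bags containing it form a connected subtree. Here edge (1,2) lies in no bag, so the decomposition is invalid.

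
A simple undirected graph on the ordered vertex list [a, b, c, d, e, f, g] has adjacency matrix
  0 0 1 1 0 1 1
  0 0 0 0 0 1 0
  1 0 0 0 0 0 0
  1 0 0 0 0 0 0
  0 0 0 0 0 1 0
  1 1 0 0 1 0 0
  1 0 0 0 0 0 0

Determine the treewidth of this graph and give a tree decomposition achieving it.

Every bag has size at most 2, so the width is 2 − 1 = 1 and tw(G) ≤ 1. Since G has at least one edge (e.g. f–a), it is not an edgeless graph, so tw(G) ≥ 1. Therefore the treewidth is 1.

Treewidth 1.
One such decomposition:
Bags: B1 = {a, f}  B2 = {a, g}  B3 = {a, d}  B4 = {b, f}  B5 = {e, f}  B6 = {a, c}
Tree: B1–B2, B2–B3, B1–B4, B1–B5, B3–B6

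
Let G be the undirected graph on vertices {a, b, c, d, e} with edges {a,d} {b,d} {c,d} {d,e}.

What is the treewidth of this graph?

A width-1 tree decomposition is:
Bags: B1 = {a, d}  B2 = {c, d}  B3 = {d, e}  B4 = {b, d}
Tree: B1–B2, B1–B3, B1–B4
Each bag holds 2 vertices, so the decomposition has width 1, which upper-bounds the treewidth. G has an edge, so its treewidth is at least 1. The upper and lower bounds meet at 1, so that is the treewidth.

1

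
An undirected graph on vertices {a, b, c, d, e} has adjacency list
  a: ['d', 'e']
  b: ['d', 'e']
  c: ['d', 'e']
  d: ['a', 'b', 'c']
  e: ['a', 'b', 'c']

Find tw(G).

A width-2 tree decomposition is:
Bags: B1 = {c, d, e}  B2 = {b, d, e}  B3 = {a, d, e}
Tree: B1–B2, B2–B3
The largest bag has 3 vertices, giving width 2; this decomposition certifies tw(G) ≤ 2. The edges e–c–d–b–e form a cycle, so G is not a tree and its treewidth is at least 2. The upper and lower bounds meet at 2, so that is the treewidth.

2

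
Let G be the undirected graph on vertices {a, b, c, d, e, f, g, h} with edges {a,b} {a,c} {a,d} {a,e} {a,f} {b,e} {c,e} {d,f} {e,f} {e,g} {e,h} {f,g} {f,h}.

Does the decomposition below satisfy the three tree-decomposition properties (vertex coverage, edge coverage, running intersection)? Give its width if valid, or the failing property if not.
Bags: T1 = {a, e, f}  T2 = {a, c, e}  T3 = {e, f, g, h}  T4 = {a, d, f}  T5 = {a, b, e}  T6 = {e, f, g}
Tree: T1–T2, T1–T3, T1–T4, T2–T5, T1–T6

A tree decomposition must satisfy three properties: every vertex lies in some bag; for every edge, both endpoints lie together in some bag; and for every vertex, the bags containing it form a connected subtree. Here bags containing vertex g are not connected in the tree, so the decomposition is invalid.

No — bags containing vertex g are not connected in the tree.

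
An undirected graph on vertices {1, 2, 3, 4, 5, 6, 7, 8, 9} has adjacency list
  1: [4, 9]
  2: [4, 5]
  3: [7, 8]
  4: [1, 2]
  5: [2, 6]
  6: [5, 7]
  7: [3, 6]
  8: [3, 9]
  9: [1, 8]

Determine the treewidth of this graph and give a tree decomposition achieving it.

Every bag has size at most 3, so the width is 3 − 1 = 2 and tw(G) ≤ 2. Since 5–2–4–1–9–8–3–7–6–5 is a cycle in G, G is not acyclic. Forests are exactly the graphs of treewidth ≤ 1, so tw(G) ≥ 2. Hence tw(G) = 2 exactly.

Treewidth 2.
One optimal decomposition is:
Bags: B1 = {2, 4, 5}  B2 = {1, 4, 5}  B3 = {1, 5, 9}  B4 = {5, 8, 9}  B5 = {3, 5, 8}  B6 = {3, 5, 7}  B7 = {5, 6, 7}
Tree: B1–B2, B2–B3, B3–B4, B4–B5, B5–B6, B6–B7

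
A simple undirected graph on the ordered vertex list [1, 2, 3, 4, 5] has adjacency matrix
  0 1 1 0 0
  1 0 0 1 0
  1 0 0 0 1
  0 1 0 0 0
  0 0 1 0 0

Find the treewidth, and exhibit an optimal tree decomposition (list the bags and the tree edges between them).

Treewidth 1.
One such decomposition:
Bags: B1 = {3, 5}  B2 = {1, 3}  B3 = {1, 2}  B4 = {2, 4}
Tree: B1–B2, B2–B3, B3–B4

Every bag has size at most 2, so the width is 2 − 1 = 1 and tw(G) ≤ 1. Any graph with an edge has treewidth ≥ 1, and G has the edge 5–3. Therefore the treewidth is 1.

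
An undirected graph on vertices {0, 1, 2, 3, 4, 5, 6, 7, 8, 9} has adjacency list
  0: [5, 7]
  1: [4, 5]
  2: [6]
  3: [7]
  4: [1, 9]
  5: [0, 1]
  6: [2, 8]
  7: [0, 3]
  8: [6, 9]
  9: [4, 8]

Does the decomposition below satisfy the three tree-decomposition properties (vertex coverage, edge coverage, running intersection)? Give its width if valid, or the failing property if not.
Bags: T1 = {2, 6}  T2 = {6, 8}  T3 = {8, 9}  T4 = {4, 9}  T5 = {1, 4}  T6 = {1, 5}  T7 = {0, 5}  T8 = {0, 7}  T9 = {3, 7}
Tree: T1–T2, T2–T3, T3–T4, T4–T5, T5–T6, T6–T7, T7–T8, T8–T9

Yes; width 1.

Every vertex of G appears in some bag (union = {0, 1, 2, 3, 4, 5, 6, 7, 8, 9}); every edge is covered by a bag; and for each vertex v the set of bags containing v is connected in the bag tree. The decomposition is therefore valid. The largest bag has 2 vertices, so the width is 1.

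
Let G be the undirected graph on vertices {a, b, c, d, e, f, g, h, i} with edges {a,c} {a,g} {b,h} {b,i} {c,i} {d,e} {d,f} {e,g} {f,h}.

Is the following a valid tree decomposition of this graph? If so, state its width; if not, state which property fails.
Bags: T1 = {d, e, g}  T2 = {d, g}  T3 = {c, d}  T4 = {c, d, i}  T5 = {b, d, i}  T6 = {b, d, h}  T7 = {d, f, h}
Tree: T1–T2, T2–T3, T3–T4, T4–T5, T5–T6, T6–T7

No — vertex a appears in no bag.

A tree decomposition must satisfy three properties: every vertex lies in some bag; for every edge, both endpoints lie together in some bag; and for every vertex, the bags containing it form a connected subtree. Here vertex a appears in no bag, so the decomposition is invalid.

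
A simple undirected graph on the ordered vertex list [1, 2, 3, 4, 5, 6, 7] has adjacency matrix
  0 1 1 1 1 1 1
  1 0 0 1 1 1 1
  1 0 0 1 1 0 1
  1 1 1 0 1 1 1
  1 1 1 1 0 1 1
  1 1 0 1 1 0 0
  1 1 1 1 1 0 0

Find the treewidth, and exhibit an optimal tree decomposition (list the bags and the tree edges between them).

The largest bag has 5 vertices, giving width 4; this decomposition certifies tw(G) ≤ 4. Conversely, {1, 2, 4, 5, 6} is a clique of size 5, and the vertices of any clique must share a bag in every tree decomposition; so some bag has ≥ 5 vertices and tw(G) ≥ 4. Therefore the treewidth is 4.

Treewidth 4.
Bags: B1 = {1, 2, 4, 5, 6}  B2 = {1, 2, 4, 5, 7}  B3 = {1, 3, 4, 5, 7}
Tree: B1–B2, B2–B3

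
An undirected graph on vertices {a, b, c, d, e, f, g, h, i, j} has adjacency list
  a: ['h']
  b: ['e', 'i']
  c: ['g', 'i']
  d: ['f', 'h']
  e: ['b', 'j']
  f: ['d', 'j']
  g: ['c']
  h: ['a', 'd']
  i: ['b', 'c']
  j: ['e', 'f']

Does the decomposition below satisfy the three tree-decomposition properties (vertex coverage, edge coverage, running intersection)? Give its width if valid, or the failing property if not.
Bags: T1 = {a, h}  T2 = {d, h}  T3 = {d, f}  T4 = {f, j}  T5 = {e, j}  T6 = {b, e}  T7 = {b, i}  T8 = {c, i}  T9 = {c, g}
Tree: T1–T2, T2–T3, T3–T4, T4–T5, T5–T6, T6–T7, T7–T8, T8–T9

Yes; width 1.

Every vertex of G appears in some bag (union = {a, b, c, d, e, f, g, h, i, j}); every edge is covered by a bag; and for each vertex v the set of bags containing v is connected in the bag tree. The decomposition is therefore valid. The largest bag has 2 vertices, so the width is 1.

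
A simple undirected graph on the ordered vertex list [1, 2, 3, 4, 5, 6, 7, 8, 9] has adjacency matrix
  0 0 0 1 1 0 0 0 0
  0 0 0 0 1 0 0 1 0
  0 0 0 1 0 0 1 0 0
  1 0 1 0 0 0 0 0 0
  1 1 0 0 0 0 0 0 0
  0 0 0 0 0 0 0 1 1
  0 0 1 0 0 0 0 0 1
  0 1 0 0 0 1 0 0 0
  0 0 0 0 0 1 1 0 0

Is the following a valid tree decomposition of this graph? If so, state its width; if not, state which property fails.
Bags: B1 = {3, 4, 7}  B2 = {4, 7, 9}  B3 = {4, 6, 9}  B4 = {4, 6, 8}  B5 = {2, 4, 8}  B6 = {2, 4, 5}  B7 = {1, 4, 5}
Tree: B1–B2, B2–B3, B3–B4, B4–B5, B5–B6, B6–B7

Yes; width 2.

Checking the three conditions: (i) the bags cover all of {1, 2, 3, 4, 5, 6, 7, 8, 9}; (ii) for each edge, some bag contains both endpoints; (iii) the bags containing any fixed vertex form a subtree. All hold, so the decomposition is valid with width 3 − 1 = 2.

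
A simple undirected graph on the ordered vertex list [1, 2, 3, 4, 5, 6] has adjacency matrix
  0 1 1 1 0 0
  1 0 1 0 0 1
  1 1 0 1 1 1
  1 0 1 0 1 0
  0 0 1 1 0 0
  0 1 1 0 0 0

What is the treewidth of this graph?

2

A width-2 tree decomposition is:
Bags: B1 = {3, 4, 5}  B2 = {1, 3, 4}  B3 = {1, 2, 3}  B4 = {2, 3, 6}
Tree: B1–B2, B2–B3, B3–B4
Each bag holds 3 vertices, so the decomposition has width 2, which upper-bounds the treewidth. For the lower bound, the 3 vertices {1, 2, 3} are pairwise adjacent, and any tree decomposition puts a clique entirely inside one bag — forcing width ≥ 2. Combining the bounds, tw(G) = 2.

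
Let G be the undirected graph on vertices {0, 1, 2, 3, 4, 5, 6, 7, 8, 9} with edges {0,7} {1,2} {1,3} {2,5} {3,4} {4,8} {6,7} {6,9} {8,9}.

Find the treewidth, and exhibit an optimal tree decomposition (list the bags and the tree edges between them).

Every bag has size at most 2, so the width is 2 − 1 = 1 and tw(G) ≤ 1. Since G has at least one edge (e.g. 0–7), it is not an edgeless graph, so tw(G) ≥ 1. Therefore the treewidth is 1.

Treewidth 1.
Bags: B1 = {0, 7}  B2 = {6, 7}  B3 = {6, 9}  B4 = {8, 9}  B5 = {4, 8}  B6 = {3, 4}  B7 = {1, 3}  B8 = {1, 2}  B9 = {2, 5}
Tree: B1–B2, B2–B3, B3–B4, B4–B5, B5–B6, B6–B7, B7–B8, B8–B9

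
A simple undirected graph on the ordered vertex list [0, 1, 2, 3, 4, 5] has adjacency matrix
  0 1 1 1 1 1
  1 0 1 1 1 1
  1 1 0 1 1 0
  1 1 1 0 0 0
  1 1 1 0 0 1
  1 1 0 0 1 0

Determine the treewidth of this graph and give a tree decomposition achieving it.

Each bag holds 4 vertices, so the decomposition has width 3, which upper-bounds the treewidth. Conversely, {0, 1, 2, 3} is a clique of size 4, and the vertices of any clique must share a bag in every tree decomposition; so some bag has ≥ 4 vertices and tw(G) ≥ 3. The upper and lower bounds meet at 3, so that is the treewidth.

Treewidth 3.
Bags: B1 = {0, 1, 2, 4}  B2 = {0, 1, 2, 3}  B3 = {0, 1, 4, 5}
Tree: B1–B2, B1–B3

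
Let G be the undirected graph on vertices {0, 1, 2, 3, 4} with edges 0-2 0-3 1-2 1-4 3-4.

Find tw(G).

2

A width-2 tree decomposition is:
Bags: B1 = {0, 2, 3}  B2 = {2, 3, 4}  B3 = {1, 2, 4}
Tree: B1–B2, B2–B3
Each bag holds 3 vertices, so the decomposition has width 2, which upper-bounds the treewidth. For the lower bound, G contains the cycle 2–0–3–4–1–2, so G is not a forest; only forests have treewidth ≤ 1, hence tw(G) ≥ 2. Hence tw(G) = 2 exactly.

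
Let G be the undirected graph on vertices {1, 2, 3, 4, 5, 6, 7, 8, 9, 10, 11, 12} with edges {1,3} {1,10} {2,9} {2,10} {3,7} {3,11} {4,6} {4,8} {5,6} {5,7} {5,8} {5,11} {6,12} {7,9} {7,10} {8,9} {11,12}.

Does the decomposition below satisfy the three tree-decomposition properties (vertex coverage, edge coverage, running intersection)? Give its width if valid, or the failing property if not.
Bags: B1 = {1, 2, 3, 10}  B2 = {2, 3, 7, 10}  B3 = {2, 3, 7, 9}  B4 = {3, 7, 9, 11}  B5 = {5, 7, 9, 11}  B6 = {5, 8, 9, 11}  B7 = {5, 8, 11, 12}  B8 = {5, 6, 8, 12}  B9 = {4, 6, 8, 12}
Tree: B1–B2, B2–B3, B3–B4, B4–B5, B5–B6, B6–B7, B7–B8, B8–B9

Every vertex of G appears in some bag (union = {1, 2, 3, 4, 5, 6, 7, 8, 9, 10, 11, 12}); every edge is covered by a bag; and for each vertex v the set of bags containing v is connected in the bag tree. The decomposition is therefore valid. The largest bag has 4 vertices, so the width is 3.

Yes; width 3.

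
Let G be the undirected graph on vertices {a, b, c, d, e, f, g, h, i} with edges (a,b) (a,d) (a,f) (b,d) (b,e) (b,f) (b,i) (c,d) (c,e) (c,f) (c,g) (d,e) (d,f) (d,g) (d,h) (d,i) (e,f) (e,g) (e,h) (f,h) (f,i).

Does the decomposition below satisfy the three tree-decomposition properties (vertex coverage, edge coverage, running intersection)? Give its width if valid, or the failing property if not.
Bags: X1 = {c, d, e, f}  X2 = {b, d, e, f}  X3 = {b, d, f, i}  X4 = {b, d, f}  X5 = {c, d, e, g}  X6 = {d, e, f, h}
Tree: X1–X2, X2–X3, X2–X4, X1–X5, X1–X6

A tree decomposition must satisfy three properties: every vertex lies in some bag; for every edge, both endpoints lie together in some bag; and for every vertex, the bags containing it form a connected subtree. Here vertex a appears in no bag, so the decomposition is invalid.

No — vertex a appears in no bag.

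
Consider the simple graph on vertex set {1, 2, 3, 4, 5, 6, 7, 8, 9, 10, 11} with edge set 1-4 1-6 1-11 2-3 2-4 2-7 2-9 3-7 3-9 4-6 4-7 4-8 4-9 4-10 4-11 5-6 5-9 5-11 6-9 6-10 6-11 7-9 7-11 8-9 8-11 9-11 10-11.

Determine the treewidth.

3

A width-3 tree decomposition is:
Bags: B1 = {4, 6, 9, 11}  B2 = {1, 4, 6, 11}  B3 = {4, 6, 10, 11}  B4 = {4, 7, 9, 11}  B5 = {2, 4, 7, 9}  B6 = {2, 3, 7, 9}  B7 = {5, 6, 9, 11}  B8 = {4, 8, 9, 11}
Tree: B1–B2, B2–B3, B1–B4, B4–B5, B5–B6, B1–B7, B4–B8
The largest bag has 4 vertices, giving width 3; this decomposition certifies tw(G) ≤ 3. On the other hand G contains the 4-clique {2, 3, 7, 9}. A clique must lie in a single bag of any decomposition, so no decomposition can have width below 3. Hence tw(G) = 3 exactly.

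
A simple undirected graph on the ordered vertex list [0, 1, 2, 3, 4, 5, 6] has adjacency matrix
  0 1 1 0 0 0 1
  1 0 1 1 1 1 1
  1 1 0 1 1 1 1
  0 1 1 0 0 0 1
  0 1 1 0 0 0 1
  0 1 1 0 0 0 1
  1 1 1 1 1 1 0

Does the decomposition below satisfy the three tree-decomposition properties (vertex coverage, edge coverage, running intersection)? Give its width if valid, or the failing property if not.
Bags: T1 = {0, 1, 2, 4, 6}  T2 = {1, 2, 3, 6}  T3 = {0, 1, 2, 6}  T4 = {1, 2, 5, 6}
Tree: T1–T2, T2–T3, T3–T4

A tree decomposition must satisfy three properties: every vertex lies in some bag; for every edge, both endpoints lie together in some bag; and for every vertex, the bags containing it form a connected subtree. Here bags containing vertex 0 are not connected in the tree, so the decomposition is invalid.

No — bags containing vertex 0 are not connected in the tree.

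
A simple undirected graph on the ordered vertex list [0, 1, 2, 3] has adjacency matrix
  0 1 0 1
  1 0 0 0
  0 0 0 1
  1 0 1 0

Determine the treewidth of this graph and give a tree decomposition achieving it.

Treewidth 1.
Bags: B1 = {2, 3}  B2 = {0, 3}  B3 = {0, 1}
Tree: B1–B2, B2–B3

The largest bag has 2 vertices, giving width 1; this decomposition certifies tw(G) ≤ 1. Any graph with an edge has treewidth ≥ 1, and G has the edge 2–3. Hence tw(G) = 1 exactly.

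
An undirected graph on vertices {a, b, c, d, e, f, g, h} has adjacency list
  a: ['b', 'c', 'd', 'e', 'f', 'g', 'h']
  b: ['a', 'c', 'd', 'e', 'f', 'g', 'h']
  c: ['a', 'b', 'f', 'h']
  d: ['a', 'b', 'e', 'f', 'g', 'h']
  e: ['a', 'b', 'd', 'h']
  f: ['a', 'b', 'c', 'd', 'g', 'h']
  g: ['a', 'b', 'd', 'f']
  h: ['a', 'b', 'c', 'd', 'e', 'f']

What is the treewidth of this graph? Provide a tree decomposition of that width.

Treewidth 4.
One such decomposition:
Bags: B1 = {a, b, c, f, h}  B2 = {a, b, d, f, h}  B3 = {a, b, d, e, h}  B4 = {a, b, d, f, g}
Tree: B1–B2, B2–B3, B2–B4

Every bag has size at most 5, so the width is 5 − 1 = 4 and tw(G) ≤ 4. On the other hand G contains the 5-clique {a, b, d, f, g}. A clique must lie in a single bag of any decomposition, so no decomposition can have width below 4. Therefore the treewidth is 4.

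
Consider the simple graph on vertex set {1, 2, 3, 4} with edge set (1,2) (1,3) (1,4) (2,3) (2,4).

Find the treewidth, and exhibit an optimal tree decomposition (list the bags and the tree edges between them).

Treewidth 2.
Bags: B1 = {1, 2, 3}  B2 = {1, 2, 4}
Tree: B1–B2

The largest bag has 3 vertices, giving width 2; this decomposition certifies tw(G) ≤ 2. Conversely, {1, 2, 3} is a clique of size 3, and the vertices of any clique must share a bag in every tree decomposition; so some bag has ≥ 3 vertices and tw(G) ≥ 2. The upper and lower bounds meet at 2, so that is the treewidth.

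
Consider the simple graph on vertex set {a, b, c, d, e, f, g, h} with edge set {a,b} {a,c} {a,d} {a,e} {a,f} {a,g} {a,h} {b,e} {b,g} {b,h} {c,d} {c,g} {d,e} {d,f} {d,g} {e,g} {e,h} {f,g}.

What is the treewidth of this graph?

3

A width-3 tree decomposition is:
Bags: B1 = {a, d, e, g}  B2 = {a, b, e, g}  B3 = {a, d, f, g}  B4 = {a, b, e, h}  B5 = {a, c, d, g}
Tree: B1–B2, B1–B3, B2–B4, B1–B5
The largest bag has 4 vertices, giving width 3; this decomposition certifies tw(G) ≤ 3. Conversely, {a, d, e, g} is a clique of size 4, and the vertices of any clique must share a bag in every tree decomposition; so some bag has ≥ 4 vertices and tw(G) ≥ 3. Hence tw(G) = 3 exactly.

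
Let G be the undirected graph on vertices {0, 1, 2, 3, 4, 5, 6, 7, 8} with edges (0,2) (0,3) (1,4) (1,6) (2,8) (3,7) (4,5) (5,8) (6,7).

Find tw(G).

2

A width-2 tree decomposition is:
Bags: B1 = {0, 3, 7}  B2 = {0, 2, 7}  B3 = {2, 7, 8}  B4 = {5, 7, 8}  B5 = {4, 5, 7}  B6 = {1, 4, 7}  B7 = {1, 6, 7}
Tree: B1–B2, B2–B3, B3–B4, B4–B5, B5–B6, B6–B7
Each bag holds 3 vertices, so the decomposition has width 2, which upper-bounds the treewidth. Since 7–3–0–2–8–5–4–1–6–7 is a cycle in G, G is not acyclic. Forests are exactly the graphs of treewidth ≤ 1, so tw(G) ≥ 2. Combining the bounds, tw(G) = 2.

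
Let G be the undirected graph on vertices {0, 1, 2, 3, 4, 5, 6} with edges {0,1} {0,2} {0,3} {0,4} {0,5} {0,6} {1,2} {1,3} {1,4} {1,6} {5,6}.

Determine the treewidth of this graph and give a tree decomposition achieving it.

Treewidth 2.
One such decomposition:
Bags: B1 = {0, 1, 2}  B2 = {0, 1, 6}  B3 = {0, 1, 3}  B4 = {0, 5, 6}  B5 = {0, 1, 4}
Tree: B1–B2, B2–B3, B2–B4, B3–B5

The largest bag has 3 vertices, giving width 2; this decomposition certifies tw(G) ≤ 2. On the other hand G contains the 3-clique {0, 1, 2}. A clique must lie in a single bag of any decomposition, so no decomposition can have width below 2. Therefore the treewidth is 2.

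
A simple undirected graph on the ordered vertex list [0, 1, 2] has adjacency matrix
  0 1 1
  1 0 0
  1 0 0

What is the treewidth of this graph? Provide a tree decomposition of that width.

Treewidth 1.
One optimal decomposition is:
Bags: B1 = {0, 1}  B2 = {0, 2}
Tree: B1–B2

Each bag holds 2 vertices, so the decomposition has width 1, which upper-bounds the treewidth. Any graph with an edge has treewidth ≥ 1, and G has the edge 1–0. Hence tw(G) = 1 exactly.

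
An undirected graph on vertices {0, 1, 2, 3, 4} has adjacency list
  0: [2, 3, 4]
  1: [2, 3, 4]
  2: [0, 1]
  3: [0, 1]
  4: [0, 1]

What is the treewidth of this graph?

2

A width-2 tree decomposition is:
Bags: B1 = {0, 1, 4}  B2 = {0, 1, 2}  B3 = {0, 1, 3}
Tree: B1–B2, B2–B3
The largest bag has 3 vertices, giving width 2; this decomposition certifies tw(G) ≤ 2. For the lower bound, G contains the cycle 4–1–2–0–4, so G is not a forest; only forests have treewidth ≤ 1, hence tw(G) ≥ 2. Therefore the treewidth is 2.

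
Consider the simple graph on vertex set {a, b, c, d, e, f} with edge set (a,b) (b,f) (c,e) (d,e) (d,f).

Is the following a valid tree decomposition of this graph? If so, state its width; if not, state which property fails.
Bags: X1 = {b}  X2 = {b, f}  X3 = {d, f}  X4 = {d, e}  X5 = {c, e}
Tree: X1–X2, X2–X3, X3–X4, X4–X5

No — vertex a appears in no bag.

A tree decomposition must satisfy three properties: every vertex lies in some bag; for every edge, both endpoints lie together in some bag; and for every vertex, the bags containing it form a connected subtree. Here vertex a appears in no bag, so the decomposition is invalid.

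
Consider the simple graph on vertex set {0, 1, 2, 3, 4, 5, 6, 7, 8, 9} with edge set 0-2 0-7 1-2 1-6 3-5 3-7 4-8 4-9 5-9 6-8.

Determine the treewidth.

A width-2 tree decomposition is:
Bags: B1 = {0, 1, 2}  B2 = {0, 1, 7}  B3 = {1, 3, 7}  B4 = {1, 3, 5}  B5 = {1, 5, 9}  B6 = {1, 4, 9}  B7 = {1, 4, 8}  B8 = {1, 6, 8}
Tree: B1–B2, B2–B3, B3–B4, B4–B5, B5–B6, B6–B7, B7–B8
Each bag holds 3 vertices, so the decomposition has width 2, which upper-bounds the treewidth. The edges 1–2–0–7–3–5–9–4–8–6–1 form a cycle, so G is not a tree and its treewidth is at least 2. Combining the bounds, tw(G) = 2.

2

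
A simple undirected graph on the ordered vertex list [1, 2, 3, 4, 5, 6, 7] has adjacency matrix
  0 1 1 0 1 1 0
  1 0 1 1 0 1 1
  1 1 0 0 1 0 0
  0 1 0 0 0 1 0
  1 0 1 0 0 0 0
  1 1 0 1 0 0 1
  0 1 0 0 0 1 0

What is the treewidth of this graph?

2

A width-2 tree decomposition is:
Bags: B1 = {1, 2, 6}  B2 = {1, 2, 3}  B3 = {1, 3, 5}  B4 = {2, 6, 7}  B5 = {2, 4, 6}
Tree: B1–B2, B2–B3, B1–B4, B1–B5
The largest bag has 3 vertices, giving width 2; this decomposition certifies tw(G) ≤ 2. Conversely, {1, 2, 3} is a clique of size 3, and the vertices of any clique must share a bag in every tree decomposition; so some bag has ≥ 3 vertices and tw(G) ≥ 2. Therefore the treewidth is 2.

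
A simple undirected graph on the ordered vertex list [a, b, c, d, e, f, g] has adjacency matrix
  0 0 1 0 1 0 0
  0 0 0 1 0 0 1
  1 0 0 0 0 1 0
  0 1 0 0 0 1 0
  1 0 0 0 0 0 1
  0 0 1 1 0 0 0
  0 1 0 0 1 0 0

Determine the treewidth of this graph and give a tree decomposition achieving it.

Treewidth 2.
One such decomposition:
Bags: B1 = {a, c, f}  B2 = {a, d, f}  B3 = {a, b, d}  B4 = {a, b, g}  B5 = {a, e, g}
Tree: B1–B2, B2–B3, B3–B4, B4–B5

Every bag has size at most 3, so the width is 3 − 1 = 2 and tw(G) ≤ 2. Since a–c–f–d–b–g–e–a is a cycle in G, G is not acyclic. Forests are exactly the graphs of treewidth ≤ 1, so tw(G) ≥ 2. The upper and lower bounds meet at 2, so that is the treewidth.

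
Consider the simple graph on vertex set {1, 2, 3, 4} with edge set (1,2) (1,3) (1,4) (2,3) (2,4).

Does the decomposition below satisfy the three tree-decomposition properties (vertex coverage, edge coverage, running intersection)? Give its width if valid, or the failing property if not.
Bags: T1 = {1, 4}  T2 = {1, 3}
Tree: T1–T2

No — vertex 2 appears in no bag.

A tree decomposition must satisfy three properties: every vertex lies in some bag; for every edge, both endpoints lie together in some bag; and for every vertex, the bags containing it form a connected subtree. Here vertex 2 appears in no bag, so the decomposition is invalid.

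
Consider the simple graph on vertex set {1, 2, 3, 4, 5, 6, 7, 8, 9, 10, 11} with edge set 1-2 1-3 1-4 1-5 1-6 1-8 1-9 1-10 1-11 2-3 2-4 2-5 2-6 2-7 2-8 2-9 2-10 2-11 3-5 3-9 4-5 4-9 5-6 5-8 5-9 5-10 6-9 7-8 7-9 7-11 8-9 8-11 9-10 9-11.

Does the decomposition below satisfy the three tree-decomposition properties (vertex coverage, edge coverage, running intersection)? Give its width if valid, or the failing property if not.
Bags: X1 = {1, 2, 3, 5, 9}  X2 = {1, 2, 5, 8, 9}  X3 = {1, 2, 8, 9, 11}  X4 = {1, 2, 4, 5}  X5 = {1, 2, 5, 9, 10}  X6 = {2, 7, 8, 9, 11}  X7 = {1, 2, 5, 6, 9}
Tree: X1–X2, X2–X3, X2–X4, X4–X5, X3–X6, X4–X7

A tree decomposition must satisfy three properties: every vertex lies in some bag; for every edge, both endpoints lie together in some bag; and for every vertex, the bags containing it form a connected subtree. Here edge (9,4) lies in no bag, so the decomposition is invalid.

No — edge (9,4) lies in no bag.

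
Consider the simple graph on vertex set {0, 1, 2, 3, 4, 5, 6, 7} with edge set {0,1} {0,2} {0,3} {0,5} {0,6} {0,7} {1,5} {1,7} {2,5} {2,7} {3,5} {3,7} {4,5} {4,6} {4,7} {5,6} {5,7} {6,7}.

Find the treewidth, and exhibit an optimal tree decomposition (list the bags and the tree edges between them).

Treewidth 3.
Bags: B1 = {0, 3, 5, 7}  B2 = {0, 2, 5, 7}  B3 = {0, 5, 6, 7}  B4 = {4, 5, 6, 7}  B5 = {0, 1, 5, 7}
Tree: B1–B2, B1–B3, B3–B4, B2–B5

Each bag holds 4 vertices, so the decomposition has width 3, which upper-bounds the treewidth. Conversely, {0, 1, 5, 7} is a clique of size 4, and the vertices of any clique must share a bag in every tree decomposition; so some bag has ≥ 4 vertices and tw(G) ≥ 3. The upper and lower bounds meet at 3, so that is the treewidth.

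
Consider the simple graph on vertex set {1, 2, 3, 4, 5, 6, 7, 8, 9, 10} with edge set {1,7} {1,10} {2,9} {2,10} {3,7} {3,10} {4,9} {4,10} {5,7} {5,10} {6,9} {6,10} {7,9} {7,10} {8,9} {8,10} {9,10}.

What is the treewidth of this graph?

2

A width-2 tree decomposition is:
Bags: B1 = {7, 9, 10}  B2 = {6, 9, 10}  B3 = {3, 7, 10}  B4 = {2, 9, 10}  B5 = {8, 9, 10}  B6 = {1, 7, 10}  B7 = {4, 9, 10}  B8 = {5, 7, 10}
Tree: B1–B2, B1–B3, B1–B4, B1–B5, B1–B6, B4–B7, B3–B8
Every bag has size at most 3, so the width is 3 − 1 = 2 and tw(G) ≤ 2. On the other hand G contains the 3-clique {1, 7, 10}. A clique must lie in a single bag of any decomposition, so no decomposition can have width below 2. Therefore the treewidth is 2.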